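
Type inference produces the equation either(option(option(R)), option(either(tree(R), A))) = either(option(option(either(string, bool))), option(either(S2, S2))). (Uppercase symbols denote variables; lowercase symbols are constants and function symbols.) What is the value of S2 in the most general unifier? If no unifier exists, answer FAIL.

tree(either(string, bool))

Decompose either/2: option(option(R)) = option(option(either(string, bool))),  option(either(tree(R), A)) = option(either(S2, S2)).
Decompose option/1: option(R) = option(either(string, bool)).
Decompose option/1: R = either(string, bool).
Bind R := either(string, bool); substituting into the remaining equation gives: option(either(tree(either(string, bool)), A)) = option(either(S2, S2)).
Decompose option/1: either(tree(either(string, bool)), A) = either(S2, S2).
Decompose either/2: tree(either(string, bool)) = S2,  A = S2.
Bind S2 := tree(either(string, bool)); substituting into the remaining equation gives: A = tree(either(string, bool)).
Bind A := tree(either(string, bool)).
MGU = { R ↦ either(string, bool), S2 ↦ tree(either(string, bool)), A ↦ tree(either(string, bool)) }, so S2 ↦ tree(either(string, bool)).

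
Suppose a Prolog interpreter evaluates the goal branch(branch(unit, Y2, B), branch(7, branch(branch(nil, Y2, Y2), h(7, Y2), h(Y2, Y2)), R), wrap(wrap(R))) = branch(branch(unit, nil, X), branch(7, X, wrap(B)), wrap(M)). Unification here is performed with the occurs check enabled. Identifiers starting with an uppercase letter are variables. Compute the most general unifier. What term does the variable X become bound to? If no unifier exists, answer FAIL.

branch(branch(nil, nil, nil), h(7, nil), h(nil, nil))

Decompose branch/3: branch(unit, Y2, B) = branch(unit, nil, X),  branch(7, branch(branch(nil, Y2, Y2), h(7, Y2), h(Y2, Y2)), R) = branch(7, X, wrap(B)),  wrap(wrap(R)) = wrap(M).
Decompose branch/3: unit = unit,  Y2 = nil,  B = X.
Delete trivial equation unit = unit.
Bind Y2 := nil; substituting into the one remaining equation that mentions Y2 gives: branch(7, branch(branch(nil, nil, nil), h(7, nil), h(nil, nil)), R) = branch(7, X, wrap(B)).
Bind B := X; substituting into the one remaining equation that mentions B gives: branch(7, branch(branch(nil, nil, nil), h(7, nil), h(nil, nil)), R) = branch(7, X, wrap(X)).
Decompose branch/3: 7 = 7,  branch(branch(nil, nil, nil), h(7, nil), h(nil, nil)) = X,  R = wrap(X).
Delete trivial equation 7 = 7.
Bind X := branch(branch(nil, nil, nil), h(7, nil), h(nil, nil)); substituting into the one remaining equation that mentions X gives: R = wrap(branch(branch(nil, nil, nil), h(7, nil), h(nil, nil))). Substituting into the earlier binding gives B := branch(branch(nil, nil, nil), h(7, nil), h(nil, nil)).
Bind R := wrap(branch(branch(nil, nil, nil), h(7, nil), h(nil, nil))); substituting into the remaining equation gives: wrap(wrap(wrap(branch(branch(nil, nil, nil), h(7, nil), h(nil, nil))))) = wrap(M).
Decompose wrap/1: wrap(wrap(branch(branch(nil, nil, nil), h(7, nil), h(nil, nil)))) = M.
Bind M := wrap(wrap(branch(branch(nil, nil, nil), h(7, nil), h(nil, nil)))).
MGU = { Y2 ↦ nil, B ↦ branch(branch(nil, nil, nil), h(7, nil), h(nil, nil)), X ↦ branch(branch(nil, nil, nil), h(7, nil), h(nil, nil)), R ↦ wrap(branch(branch(nil, nil, nil), h(7, nil), h(nil, nil))), M ↦ wrap(wrap(branch(branch(nil, nil, nil), h(7, nil), h(nil, nil)))) }, so X ↦ branch(branch(nil, nil, nil), h(7, nil), h(nil, nil)).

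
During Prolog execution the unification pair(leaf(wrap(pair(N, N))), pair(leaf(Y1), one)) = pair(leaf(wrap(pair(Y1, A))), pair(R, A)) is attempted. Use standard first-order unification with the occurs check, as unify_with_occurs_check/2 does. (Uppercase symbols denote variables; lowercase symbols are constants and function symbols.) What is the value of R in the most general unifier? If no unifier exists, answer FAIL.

Decompose pair/2: leaf(wrap(pair(N, N))) = leaf(wrap(pair(Y1, A))),  pair(leaf(Y1), one) = pair(R, A).
Decompose leaf/1: wrap(pair(N, N)) = wrap(pair(Y1, A)).
Decompose wrap/1: pair(N, N) = pair(Y1, A).
Decompose pair/2: N = Y1,  N = A.
Bind N := Y1; substituting into the one remaining equation that mentions N gives: Y1 = A.
Bind Y1 := A; substituting into the remaining equation gives: pair(leaf(A), one) = pair(R, A). Substituting into the earlier binding gives N := A.
Decompose pair/2: leaf(A) = R,  one = A.
Bind R := leaf(A); no other remaining equation mentions R.
Bind A := one. Substituting into the earlier bindings gives N := one, Y1 := one, R := leaf(one).
MGU = { N = one, Y1 = one, R = leaf(one), A = one }, so R = leaf(one).

leaf(one)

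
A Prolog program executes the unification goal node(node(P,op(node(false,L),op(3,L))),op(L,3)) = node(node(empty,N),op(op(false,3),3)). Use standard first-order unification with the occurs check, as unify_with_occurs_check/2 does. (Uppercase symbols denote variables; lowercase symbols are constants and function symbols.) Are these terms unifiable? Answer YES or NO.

YES

Decompose node/2: node(P,op(node(false,L),op(3,L))) = node(empty,N),  op(L,3) = op(op(false,3),3).
Decompose node/2: P = empty,  op(node(false,L),op(3,L)) = N.
Bind P := empty; no other remaining equation mentions P.
Bind N := op(node(false,L),op(3,L)); no other remaining equation mentions N.
Decompose op/2: L = op(false,3),  3 = 3.
Bind L := op(false,3); no other remaining equation mentions L. Substituting into the earlier binding gives N := op(node(false,op(false,3)),op(3,op(false,3))).
Delete trivial equation 3 = 3.
No equations remain and no clash or occurs-check failure arose, so a unifier exists.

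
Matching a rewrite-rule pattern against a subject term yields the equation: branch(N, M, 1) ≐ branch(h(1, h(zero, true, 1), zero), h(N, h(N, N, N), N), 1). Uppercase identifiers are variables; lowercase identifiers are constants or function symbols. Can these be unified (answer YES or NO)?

Decompose branch/3: N ≐ h(1, h(zero, true, 1), zero),  M ≐ h(N, h(N, N, N), N),  1 ≐ 1.
Bind N := h(1, h(zero, true, 1), zero); substituting into the one remaining equation that mentions N gives: M ≐ h(h(1, h(zero, true, 1), zero), h(h(1, h(zero, true, 1), zero), h(1, h(zero, true, 1), zero), h(1, h(zero, true, 1), zero)), h(1, h(zero, true, 1), zero)).
Bind M := h(h(1, h(zero, true, 1), zero), h(h(1, h(zero, true, 1), zero), h(1, h(zero, true, 1), zero), h(1, h(zero, true, 1), zero)), h(1, h(zero, true, 1), zero)); no other remaining equation mentions M.
Delete trivial equation 1 ≐ 1.
No equations remain and no clash or occurs-check failure arose, so a unifier exists.

YES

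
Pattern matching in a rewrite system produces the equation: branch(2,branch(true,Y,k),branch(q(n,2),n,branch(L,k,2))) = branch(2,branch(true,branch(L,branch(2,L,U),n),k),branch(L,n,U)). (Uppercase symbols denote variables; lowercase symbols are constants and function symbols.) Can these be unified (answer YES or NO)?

YES

Decompose branch/3: 2 = 2,  branch(true,Y,k) = branch(true,branch(L,branch(2,L,U),n),k),  branch(q(n,2),n,branch(L,k,2)) = branch(L,n,U).
Delete trivial equation 2 = 2.
Decompose branch/3: true = true,  Y = branch(L,branch(2,L,U),n),  k = k.
Delete trivial equation true = true.
Bind Y := branch(L,branch(2,L,U),n); no other remaining equation mentions Y.
Delete trivial equation k = k.
Decompose branch/3: q(n,2) = L,  n = n,  branch(L,k,2) = U.
Bind L := q(n,2); substituting into the one remaining equation that mentions L gives: branch(q(n,2),k,2) = U. Substituting into the earlier binding gives Y := branch(q(n,2),branch(2,q(n,2),U),n).
Delete trivial equation n = n.
Bind U := branch(q(n,2),k,2). Substituting into the earlier binding gives Y := branch(q(n,2),branch(2,q(n,2),branch(q(n,2),k,2)),n).
No equations remain and no clash or occurs-check failure arose, so a unifier exists.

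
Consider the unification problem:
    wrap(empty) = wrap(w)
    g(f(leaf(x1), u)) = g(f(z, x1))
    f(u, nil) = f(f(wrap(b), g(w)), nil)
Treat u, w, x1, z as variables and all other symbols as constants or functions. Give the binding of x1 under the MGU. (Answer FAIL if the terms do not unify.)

Decompose wrap/1: empty = w.
Bind w := empty; substituting into the one remaining equation that mentions w gives: f(u, nil) = f(f(wrap(b), g(empty)), nil).
Decompose g/1: f(leaf(x1), u) = f(z, x1).
Decompose f/2: leaf(x1) = z,  u = x1.
Bind z := leaf(x1); no other remaining equation mentions z.
Bind u := x1; substituting into the remaining equation gives: f(x1, nil) = f(f(wrap(b), g(empty)), nil).
Decompose f/2: x1 = f(wrap(b), g(empty)),  nil = nil.
Bind x1 := f(wrap(b), g(empty)); no other remaining equation mentions x1. Substituting into the earlier bindings gives z := leaf(f(wrap(b), g(empty))), u := f(wrap(b), g(empty)).
Delete trivial equation nil = nil.
MGU = { w -> empty, z -> leaf(f(wrap(b), g(empty))), u -> f(wrap(b), g(empty)), x1 -> f(wrap(b), g(empty)) }, so x1 -> f(wrap(b), g(empty)).

f(wrap(b), g(empty))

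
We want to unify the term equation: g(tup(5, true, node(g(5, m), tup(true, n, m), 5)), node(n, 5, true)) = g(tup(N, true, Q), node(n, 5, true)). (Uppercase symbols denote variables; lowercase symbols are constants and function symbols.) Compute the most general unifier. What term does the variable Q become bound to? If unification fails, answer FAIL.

node(g(5, m), tup(true, n, m), 5)

Decompose g/2: tup(5, true, node(g(5, m), tup(true, n, m), 5)) = tup(N, true, Q),  node(n, 5, true) = node(n, 5, true).
Decompose tup/3: 5 = N,  true = true,  node(g(5, m), tup(true, n, m), 5) = Q.
Bind N := 5; no other remaining equation mentions N.
Delete trivial equation true = true.
Bind Q := node(g(5, m), tup(true, n, m), 5); no other remaining equation mentions Q.
Delete trivial equation node(n, 5, true) = node(n, 5, true).
MGU = { N := 5, Q := node(g(5, m), tup(true, n, m), 5) }, so Q := node(g(5, m), tup(true, n, m), 5).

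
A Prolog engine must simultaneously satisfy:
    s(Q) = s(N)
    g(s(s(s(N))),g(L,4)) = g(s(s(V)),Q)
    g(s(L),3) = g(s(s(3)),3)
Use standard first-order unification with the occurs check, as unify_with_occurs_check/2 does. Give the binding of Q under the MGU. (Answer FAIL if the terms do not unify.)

g(s(3),4)

Decompose s/1: Q = N.
Bind Q := N; substituting into the one remaining equation that mentions Q gives: g(s(s(s(N))),g(L,4)) = g(s(s(V)),N).
Decompose g/2: s(s(s(N))) = s(s(V)),  g(L,4) = N.
Decompose s/1: s(s(N)) = s(V).
Decompose s/1: s(N) = V.
Bind V := s(N); no other remaining equation mentions V.
Bind N := g(L,4); no other remaining equation mentions N. Substituting into the earlier bindings gives Q := g(L,4), V := s(g(L,4)).
Decompose g/2: s(L) = s(s(3)),  3 = 3.
Decompose s/1: L = s(3).
Bind L := s(3); no other remaining equation mentions L. Substituting into the earlier bindings gives Q := g(s(3),4), V := s(g(s(3),4)), N := g(s(3),4).
Delete trivial equation 3 = 3.
MGU = { Q ↦ g(s(3),4), V ↦ s(g(s(3),4)), N ↦ g(s(3),4), L ↦ s(3) }, so Q ↦ g(s(3),4).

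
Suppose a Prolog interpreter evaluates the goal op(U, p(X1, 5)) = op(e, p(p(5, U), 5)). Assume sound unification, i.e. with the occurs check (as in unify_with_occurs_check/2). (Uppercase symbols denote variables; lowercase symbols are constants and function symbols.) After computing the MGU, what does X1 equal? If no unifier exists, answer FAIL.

Decompose op/2: U = e,  p(X1, 5) = p(p(5, U), 5).
Bind U := e; substituting into the remaining equation gives: p(X1, 5) = p(p(5, e), 5).
Decompose p/2: X1 = p(5, e),  5 = 5.
Bind X1 := p(5, e); no other remaining equation mentions X1.
Delete trivial equation 5 = 5.
MGU = { U = e, X1 = p(5, e) }, so X1 = p(5, e).

p(5, e)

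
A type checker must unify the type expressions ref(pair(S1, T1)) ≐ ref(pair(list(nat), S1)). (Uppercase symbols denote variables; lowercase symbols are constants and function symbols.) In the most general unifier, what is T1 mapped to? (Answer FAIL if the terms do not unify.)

list(nat)

Decompose ref/1: pair(S1, T1) ≐ pair(list(nat), S1).
Decompose pair/2: S1 ≐ list(nat),  T1 ≐ S1.
Bind S1 := list(nat); substituting into the remaining equation gives: T1 ≐ list(nat).
Bind T1 := list(nat).
MGU = { S1 ↦ list(nat), T1 ↦ list(nat) }, so T1 ↦ list(nat).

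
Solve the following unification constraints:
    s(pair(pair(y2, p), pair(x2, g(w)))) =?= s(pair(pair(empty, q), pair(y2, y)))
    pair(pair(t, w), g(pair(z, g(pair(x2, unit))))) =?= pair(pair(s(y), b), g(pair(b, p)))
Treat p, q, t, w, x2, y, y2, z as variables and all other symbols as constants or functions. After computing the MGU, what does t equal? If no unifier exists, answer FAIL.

Decompose s/1: pair(pair(y2, p), pair(x2, g(w))) =?= pair(pair(empty, q), pair(y2, y)).
Decompose pair/2: pair(y2, p) =?= pair(empty, q),  pair(x2, g(w)) =?= pair(y2, y).
Decompose pair/2: y2 =?= empty,  p =?= q.
Bind y2 := empty; substituting into the one remaining equation that mentions y2 gives: pair(x2, g(w)) =?= pair(empty, y).
Bind p := q; substituting into the one remaining equation that mentions p gives: pair(pair(t, w), g(pair(z, g(pair(x2, unit))))) =?= pair(pair(s(y), b), g(pair(b, q))).
Decompose pair/2: x2 =?= empty,  g(w) =?= y.
Bind x2 := empty; substituting into the one remaining equation that mentions x2 gives: pair(pair(t, w), g(pair(z, g(pair(empty, unit))))) =?= pair(pair(s(y), b), g(pair(b, q))).
Bind y := g(w); substituting into the remaining equation gives: pair(pair(t, w), g(pair(z, g(pair(empty, unit))))) =?= pair(pair(s(g(w)), b), g(pair(b, q))).
Decompose pair/2: pair(t, w) =?= pair(s(g(w)), b),  g(pair(z, g(pair(empty, unit)))) =?= g(pair(b, q)).
Decompose pair/2: t =?= s(g(w)),  w =?= b.
Bind t := s(g(w)); no other remaining equation mentions t.
Bind w := b; no other remaining equation mentions w. Substituting into the earlier bindings gives y := g(b), t := s(g(b)).
Decompose g/1: pair(z, g(pair(empty, unit))) =?= pair(b, q).
Decompose pair/2: z =?= b,  g(pair(empty, unit)) =?= q.
Bind z := b; no other remaining equation mentions z.
Bind q := g(pair(empty, unit)). Substituting into the earlier binding gives p := g(pair(empty, unit)).
MGU = { y2 := empty, p := g(pair(empty, unit)), x2 := empty, y := g(b), t := s(g(b)), w := b, z := b, q := g(pair(empty, unit)) }, so t := s(g(b)).

s(g(b))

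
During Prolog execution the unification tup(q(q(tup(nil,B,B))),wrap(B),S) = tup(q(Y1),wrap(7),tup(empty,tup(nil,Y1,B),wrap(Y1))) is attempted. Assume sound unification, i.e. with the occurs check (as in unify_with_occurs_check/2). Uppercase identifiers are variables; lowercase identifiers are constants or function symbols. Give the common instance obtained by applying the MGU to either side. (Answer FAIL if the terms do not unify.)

tup(q(q(tup(nil,7,7))),wrap(7),tup(empty,tup(nil,q(tup(nil,7,7)),7),wrap(q(tup(nil,7,7)))))

Decompose tup/3: q(q(tup(nil,B,B))) = q(Y1),  wrap(B) = wrap(7),  S = tup(empty,tup(nil,Y1,B),wrap(Y1)).
Decompose q/1: q(tup(nil,B,B)) = Y1.
Bind Y1 := q(tup(nil,B,B)); substituting into the one remaining equation that mentions Y1 gives: S = tup(empty,tup(nil,q(tup(nil,B,B)),B),wrap(q(tup(nil,B,B)))).
Decompose wrap/1: B = 7.
Bind B := 7; substituting into the remaining equation gives: S = tup(empty,tup(nil,q(tup(nil,7,7)),7),wrap(q(tup(nil,7,7)))). Substituting into the earlier binding gives Y1 := q(tup(nil,7,7)).
Bind S := tup(empty,tup(nil,q(tup(nil,7,7)),7),wrap(q(tup(nil,7,7)))).
Applying the MGU to either side gives tup(q(q(tup(nil,7,7))),wrap(7),tup(empty,tup(nil,q(tup(nil,7,7)),7),wrap(q(tup(nil,7,7))))).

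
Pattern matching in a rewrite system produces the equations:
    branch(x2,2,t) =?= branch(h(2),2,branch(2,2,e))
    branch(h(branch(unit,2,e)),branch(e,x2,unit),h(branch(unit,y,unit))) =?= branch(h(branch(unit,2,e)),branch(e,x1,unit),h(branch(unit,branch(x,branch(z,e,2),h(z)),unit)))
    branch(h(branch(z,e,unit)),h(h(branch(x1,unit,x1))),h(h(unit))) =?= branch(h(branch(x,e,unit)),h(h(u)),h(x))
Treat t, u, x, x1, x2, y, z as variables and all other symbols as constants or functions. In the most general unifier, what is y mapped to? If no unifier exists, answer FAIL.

branch(h(unit),branch(h(unit),e,2),h(h(unit)))

Decompose branch/3: x2 =?= h(2),  2 =?= 2,  t =?= branch(2,2,e).
Bind x2 := h(2); substituting into the one remaining equation that mentions x2 gives: branch(h(branch(unit,2,e)),branch(e,h(2),unit),h(branch(unit,y,unit))) =?= branch(h(branch(unit,2,e)),branch(e,x1,unit),h(branch(unit,branch(x,branch(z,e,2),h(z)),unit))).
Delete trivial equation 2 =?= 2.
Bind t := branch(2,2,e); no other remaining equation mentions t.
Decompose branch/3: h(branch(unit,2,e)) =?= h(branch(unit,2,e)),  branch(e,h(2),unit) =?= branch(e,x1,unit),  h(branch(unit,y,unit)) =?= h(branch(unit,branch(x,branch(z,e,2),h(z)),unit)).
Delete trivial equation h(branch(unit,2,e)) =?= h(branch(unit,2,e)).
Decompose branch/3: e =?= e,  h(2) =?= x1,  unit =?= unit.
Delete trivial equation e =?= e.
Bind x1 := h(2); substituting into the one remaining equation that mentions x1 gives: branch(h(branch(z,e,unit)),h(h(branch(h(2),unit,h(2)))),h(h(unit))) =?= branch(h(branch(x,e,unit)),h(h(u)),h(x)).
Delete trivial equation unit =?= unit.
Decompose h/1: branch(unit,y,unit) =?= branch(unit,branch(x,branch(z,e,2),h(z)),unit).
Decompose branch/3: unit =?= unit,  y =?= branch(x,branch(z,e,2),h(z)),  unit =?= unit.
Delete trivial equation unit =?= unit.
Bind y := branch(x,branch(z,e,2),h(z)); no other remaining equation mentions y.
Delete trivial equation unit =?= unit.
Decompose branch/3: h(branch(z,e,unit)) =?= h(branch(x,e,unit)),  h(h(branch(h(2),unit,h(2)))) =?= h(h(u)),  h(h(unit)) =?= h(x).
Decompose h/1: branch(z,e,unit) =?= branch(x,e,unit).
Decompose branch/3: z =?= x,  e =?= e,  unit =?= unit.
Bind z := x; no other remaining equation mentions z. Substituting into the earlier binding gives y := branch(x,branch(x,e,2),h(x)).
Delete trivial equation e =?= e.
Delete trivial equation unit =?= unit.
Decompose h/1: h(branch(h(2),unit,h(2))) =?= h(u).
Decompose h/1: branch(h(2),unit,h(2)) =?= u.
Bind u := branch(h(2),unit,h(2)); no other remaining equation mentions u.
Decompose h/1: h(unit) =?= x.
Bind x := h(unit). Substituting into the earlier bindings gives y := branch(h(unit),branch(h(unit),e,2),h(h(unit))), z := h(unit).
MGU = { x2 ↦ h(2), t ↦ branch(2,2,e), x1 ↦ h(2), y ↦ branch(h(unit),branch(h(unit),e,2),h(h(unit))), z ↦ h(unit), u ↦ branch(h(2),unit,h(2)), x ↦ h(unit) }, so y ↦ branch(h(unit),branch(h(unit),e,2),h(h(unit))).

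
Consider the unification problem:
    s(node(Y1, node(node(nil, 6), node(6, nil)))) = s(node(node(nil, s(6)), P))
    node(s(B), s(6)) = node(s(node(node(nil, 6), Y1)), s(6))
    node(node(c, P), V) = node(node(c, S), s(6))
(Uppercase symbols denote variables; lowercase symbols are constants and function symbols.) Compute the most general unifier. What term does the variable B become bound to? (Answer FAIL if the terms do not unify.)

node(node(nil, 6), node(nil, s(6)))

Decompose s/1: node(Y1, node(node(nil, 6), node(6, nil))) = node(node(nil, s(6)), P).
Decompose node/2: Y1 = node(nil, s(6)),  node(node(nil, 6), node(6, nil)) = P.
Bind Y1 := node(nil, s(6)); substituting into the one remaining equation that mentions Y1 gives: node(s(B), s(6)) = node(s(node(node(nil, 6), node(nil, s(6)))), s(6)).
Bind P := node(node(nil, 6), node(6, nil)); substituting into the one remaining equation that mentions P gives: node(node(c, node(node(nil, 6), node(6, nil))), V) = node(node(c, S), s(6)).
Decompose node/2: s(B) = s(node(node(nil, 6), node(nil, s(6)))),  s(6) = s(6).
Decompose s/1: B = node(node(nil, 6), node(nil, s(6))).
Bind B := node(node(nil, 6), node(nil, s(6))); no other remaining equation mentions B.
Delete trivial equation s(6) = s(6).
Decompose node/2: node(c, node(node(nil, 6), node(6, nil))) = node(c, S),  V = s(6).
Decompose node/2: c = c,  node(node(nil, 6), node(6, nil)) = S.
Delete trivial equation c = c.
Bind S := node(node(nil, 6), node(6, nil)); no other remaining equation mentions S.
Bind V := s(6).
MGU = { Y1 := node(nil, s(6)), P := node(node(nil, 6), node(6, nil)), B := node(node(nil, 6), node(nil, s(6))), S := node(node(nil, 6), node(6, nil)), V := s(6) }, so B := node(node(nil, 6), node(nil, s(6))).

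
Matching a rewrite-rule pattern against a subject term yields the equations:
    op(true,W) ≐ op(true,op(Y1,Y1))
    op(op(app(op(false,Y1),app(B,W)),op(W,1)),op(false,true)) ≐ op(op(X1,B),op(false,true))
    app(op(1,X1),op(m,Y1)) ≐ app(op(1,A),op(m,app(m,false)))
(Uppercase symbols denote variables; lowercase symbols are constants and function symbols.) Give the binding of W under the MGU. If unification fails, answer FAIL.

Decompose op/2: true ≐ true,  W ≐ op(Y1,Y1).
Delete trivial equation true ≐ true.
Bind W := op(Y1,Y1); substituting into the one remaining equation that mentions W gives: op(op(app(op(false,Y1),app(B,op(Y1,Y1))),op(op(Y1,Y1),1)),op(false,true)) ≐ op(op(X1,B),op(false,true)).
Decompose op/2: op(app(op(false,Y1),app(B,op(Y1,Y1))),op(op(Y1,Y1),1)) ≐ op(X1,B),  op(false,true) ≐ op(false,true).
Decompose op/2: app(op(false,Y1),app(B,op(Y1,Y1))) ≐ X1,  op(op(Y1,Y1),1) ≐ B.
Bind X1 := app(op(false,Y1),app(B,op(Y1,Y1))); substituting into the one remaining equation that mentions X1 gives: app(op(1,app(op(false,Y1),app(B,op(Y1,Y1)))),op(m,Y1)) ≐ app(op(1,A),op(m,app(m,false))).
Bind B := op(op(Y1,Y1),1); substituting into the one remaining equation that mentions B gives: app(op(1,app(op(false,Y1),app(op(op(Y1,Y1),1),op(Y1,Y1)))),op(m,Y1)) ≐ app(op(1,A),op(m,app(m,false))). Substituting into the earlier binding gives X1 := app(op(false,Y1),app(op(op(Y1,Y1),1),op(Y1,Y1))).
Delete trivial equation op(false,true) ≐ op(false,true).
Decompose app/2: op(1,app(op(false,Y1),app(op(op(Y1,Y1),1),op(Y1,Y1)))) ≐ op(1,A),  op(m,Y1) ≐ op(m,app(m,false)).
Decompose op/2: 1 ≐ 1,  app(op(false,Y1),app(op(op(Y1,Y1),1),op(Y1,Y1))) ≐ A.
Delete trivial equation 1 ≐ 1.
Bind A := app(op(false,Y1),app(op(op(Y1,Y1),1),op(Y1,Y1))); no other remaining equation mentions A.
Decompose op/2: m ≐ m,  Y1 ≐ app(m,false).
Delete trivial equation m ≐ m.
Bind Y1 := app(m,false). Substituting into the earlier bindings gives W := op(app(m,false),app(m,false)), X1 := app(op(false,app(m,false)),app(op(op(app(m,false),app(m,false)),1),op(app(m,false),app(m,false)))), B := op(op(app(m,false),app(m,false)),1), A := app(op(false,app(m,false)),app(op(op(app(m,false),app(m,false)),1),op(app(m,false),app(m,false)))).
MGU = { W -> op(app(m,false),app(m,false)), X1 -> app(op(false,app(m,false)),app(op(op(app(m,false),app(m,false)),1),op(app(m,false),app(m,false)))), B -> op(op(app(m,false),app(m,false)),1), A -> app(op(false,app(m,false)),app(op(op(app(m,false),app(m,false)),1),op(app(m,false),app(m,false)))), Y1 -> app(m,false) }, so W -> op(app(m,false),app(m,false)).

op(app(m,false),app(m,false))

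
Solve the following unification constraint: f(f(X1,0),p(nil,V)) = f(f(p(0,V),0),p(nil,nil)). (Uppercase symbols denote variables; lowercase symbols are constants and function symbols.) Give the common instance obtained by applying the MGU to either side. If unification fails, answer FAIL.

Decompose f/2: f(X1,0) = f(p(0,V),0),  p(nil,V) = p(nil,nil).
Decompose f/2: X1 = p(0,V),  0 = 0.
Bind X1 := p(0,V); no other remaining equation mentions X1.
Delete trivial equation 0 = 0.
Decompose p/2: nil = nil,  V = nil.
Delete trivial equation nil = nil.
Bind V := nil. Substituting into the earlier binding gives X1 := p(0,nil).
Applying the MGU to either side gives f(f(p(0,nil),0),p(nil,nil)).

f(f(p(0,nil),0),p(nil,nil))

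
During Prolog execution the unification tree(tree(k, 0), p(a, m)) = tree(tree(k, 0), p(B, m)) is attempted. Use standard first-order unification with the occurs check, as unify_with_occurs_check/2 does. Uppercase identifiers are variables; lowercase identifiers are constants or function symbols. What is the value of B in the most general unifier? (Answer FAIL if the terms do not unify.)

a

Decompose tree/2: tree(k, 0) = tree(k, 0),  p(a, m) = p(B, m).
Delete trivial equation tree(k, 0) = tree(k, 0).
Decompose p/2: a = B,  m = m.
Bind B := a; no other remaining equation mentions B.
Delete trivial equation m = m.
MGU = { B = a }, so B = a.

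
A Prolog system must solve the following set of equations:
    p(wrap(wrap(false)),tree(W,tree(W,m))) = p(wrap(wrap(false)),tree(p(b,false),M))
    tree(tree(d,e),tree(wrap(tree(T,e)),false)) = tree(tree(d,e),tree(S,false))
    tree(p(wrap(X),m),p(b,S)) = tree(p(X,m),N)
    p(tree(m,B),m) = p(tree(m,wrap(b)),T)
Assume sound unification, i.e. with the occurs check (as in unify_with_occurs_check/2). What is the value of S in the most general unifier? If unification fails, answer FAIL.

Decompose p/2: wrap(wrap(false)) = wrap(wrap(false)),  tree(W,tree(W,m)) = tree(p(b,false),M).
Delete trivial equation wrap(wrap(false)) = wrap(wrap(false)).
Decompose tree/2: W = p(b,false),  tree(W,m) = M.
Bind W := p(b,false); substituting into the one remaining equation that mentions W gives: tree(p(b,false),m) = M.
Bind M := tree(p(b,false),m); no other remaining equation mentions M.
Decompose tree/2: tree(d,e) = tree(d,e),  tree(wrap(tree(T,e)),false) = tree(S,false).
Delete trivial equation tree(d,e) = tree(d,e).
Decompose tree/2: wrap(tree(T,e)) = S,  false = false.
Bind S := wrap(tree(T,e)); substituting into the one remaining equation that mentions S gives: tree(p(wrap(X),m),p(b,wrap(tree(T,e)))) = tree(p(X,m),N).
Delete trivial equation false = false.
Decompose tree/2: p(wrap(X),m) = p(X,m),  p(b,wrap(tree(T,e))) = N.
Decompose p/2: wrap(X) = X,  m = m.
Occurs check fails: X occurs in wrap(X); the equation X = wrap(X) has no finite solution.

FAIL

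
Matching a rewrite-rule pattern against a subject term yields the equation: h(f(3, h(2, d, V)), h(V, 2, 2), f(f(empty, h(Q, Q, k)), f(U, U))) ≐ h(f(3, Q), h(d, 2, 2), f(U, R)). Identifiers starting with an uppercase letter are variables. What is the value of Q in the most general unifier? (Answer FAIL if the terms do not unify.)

Decompose h/3: f(3, h(2, d, V)) ≐ f(3, Q),  h(V, 2, 2) ≐ h(d, 2, 2),  f(f(empty, h(Q, Q, k)), f(U, U)) ≐ f(U, R).
Decompose f/2: 3 ≐ 3,  h(2, d, V) ≐ Q.
Delete trivial equation 3 ≐ 3.
Bind Q := h(2, d, V); substituting into the one remaining equation that mentions Q gives: f(f(empty, h(h(2, d, V), h(2, d, V), k)), f(U, U)) ≐ f(U, R).
Decompose h/3: V ≐ d,  2 ≐ 2,  2 ≐ 2.
Bind V := d; substituting into the one remaining equation that mentions V gives: f(f(empty, h(h(2, d, d), h(2, d, d), k)), f(U, U)) ≐ f(U, R). Substituting into the earlier binding gives Q := h(2, d, d).
Delete trivial equation 2 ≐ 2.
Delete trivial equation 2 ≐ 2.
Decompose f/2: f(empty, h(h(2, d, d), h(2, d, d), k)) ≐ U,  f(U, U) ≐ R.
Bind U := f(empty, h(h(2, d, d), h(2, d, d), k)); substituting into the remaining equation gives: f(f(empty, h(h(2, d, d), h(2, d, d), k)), f(empty, h(h(2, d, d), h(2, d, d), k))) ≐ R.
Bind R := f(f(empty, h(h(2, d, d), h(2, d, d), k)), f(empty, h(h(2, d, d), h(2, d, d), k))).
MGU = { Q ↦ h(2, d, d), V ↦ d, U ↦ f(empty, h(h(2, d, d), h(2, d, d), k)), R ↦ f(f(empty, h(h(2, d, d), h(2, d, d), k)), f(empty, h(h(2, d, d), h(2, d, d), k))) }, so Q ↦ h(2, d, d).

h(2, d, d)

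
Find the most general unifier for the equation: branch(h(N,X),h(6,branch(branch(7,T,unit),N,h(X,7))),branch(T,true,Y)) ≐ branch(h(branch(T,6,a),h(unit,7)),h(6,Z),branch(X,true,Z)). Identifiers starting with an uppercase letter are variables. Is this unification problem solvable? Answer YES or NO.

Decompose branch/3: h(N,X) ≐ h(branch(T,6,a),h(unit,7)),  h(6,branch(branch(7,T,unit),N,h(X,7))) ≐ h(6,Z),  branch(T,true,Y) ≐ branch(X,true,Z).
Decompose h/2: N ≐ branch(T,6,a),  X ≐ h(unit,7).
Bind N := branch(T,6,a); substituting into the one remaining equation that mentions N gives: h(6,branch(branch(7,T,unit),branch(T,6,a),h(X,7))) ≐ h(6,Z).
Bind X := h(unit,7); substituting into the remaining equations gives: h(6,branch(branch(7,T,unit),branch(T,6,a),h(h(unit,7),7))) ≐ h(6,Z),  branch(T,true,Y) ≐ branch(h(unit,7),true,Z).
Decompose h/2: 6 ≐ 6,  branch(branch(7,T,unit),branch(T,6,a),h(h(unit,7),7)) ≐ Z.
Delete trivial equation 6 ≐ 6.
Bind Z := branch(branch(7,T,unit),branch(T,6,a),h(h(unit,7),7)); substituting into the remaining equation gives: branch(T,true,Y) ≐ branch(h(unit,7),true,branch(branch(7,T,unit),branch(T,6,a),h(h(unit,7),7))).
Decompose branch/3: T ≐ h(unit,7),  true ≐ true,  Y ≐ branch(branch(7,T,unit),branch(T,6,a),h(h(unit,7),7)).
Bind T := h(unit,7); substituting into the one remaining equation that mentions T gives: Y ≐ branch(branch(7,h(unit,7),unit),branch(h(unit,7),6,a),h(h(unit,7),7)). Substituting into the earlier bindings gives N := branch(h(unit,7),6,a), Z := branch(branch(7,h(unit,7),unit),branch(h(unit,7),6,a),h(h(unit,7),7)).
Delete trivial equation true ≐ true.
Bind Y := branch(branch(7,h(unit,7),unit),branch(h(unit,7),6,a),h(h(unit,7),7)).
No equations remain and no clash or occurs-check failure arose, so a unifier exists.

YES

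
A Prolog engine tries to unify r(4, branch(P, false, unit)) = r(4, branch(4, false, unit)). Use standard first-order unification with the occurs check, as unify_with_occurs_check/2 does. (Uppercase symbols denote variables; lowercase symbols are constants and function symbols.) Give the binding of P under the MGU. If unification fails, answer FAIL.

Decompose r/2: 4 = 4,  branch(P, false, unit) = branch(4, false, unit).
Delete trivial equation 4 = 4.
Decompose branch/3: P = 4,  false = false,  unit = unit.
Bind P := 4; no other remaining equation mentions P.
Delete trivial equation false = false.
Delete trivial equation unit = unit.
MGU = { P ↦ 4 }, so P ↦ 4.

4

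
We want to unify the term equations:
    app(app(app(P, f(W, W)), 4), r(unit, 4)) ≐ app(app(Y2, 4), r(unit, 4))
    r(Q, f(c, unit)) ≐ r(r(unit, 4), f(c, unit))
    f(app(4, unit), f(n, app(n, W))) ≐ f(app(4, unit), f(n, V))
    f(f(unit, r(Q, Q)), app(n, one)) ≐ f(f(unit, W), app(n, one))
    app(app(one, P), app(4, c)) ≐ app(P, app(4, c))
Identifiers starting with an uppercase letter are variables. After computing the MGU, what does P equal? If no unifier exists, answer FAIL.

FAIL

Decompose app/2: app(app(P, f(W, W)), 4) ≐ app(Y2, 4),  r(unit, 4) ≐ r(unit, 4).
Decompose app/2: app(P, f(W, W)) ≐ Y2,  4 ≐ 4.
Bind Y2 := app(P, f(W, W)); no other remaining equation mentions Y2.
Delete trivial equation 4 ≐ 4.
Delete trivial equation r(unit, 4) ≐ r(unit, 4).
Decompose r/2: Q ≐ r(unit, 4),  f(c, unit) ≐ f(c, unit).
Bind Q := r(unit, 4); substituting into the one remaining equation that mentions Q gives: f(f(unit, r(r(unit, 4), r(unit, 4))), app(n, one)) ≐ f(f(unit, W), app(n, one)).
Delete trivial equation f(c, unit) ≐ f(c, unit).
Decompose f/2: app(4, unit) ≐ app(4, unit),  f(n, app(n, W)) ≐ f(n, V).
Delete trivial equation app(4, unit) ≐ app(4, unit).
Decompose f/2: n ≐ n,  app(n, W) ≐ V.
Delete trivial equation n ≐ n.
Bind V := app(n, W); no other remaining equation mentions V.
Decompose f/2: f(unit, r(r(unit, 4), r(unit, 4))) ≐ f(unit, W),  app(n, one) ≐ app(n, one).
Decompose f/2: unit ≐ unit,  r(r(unit, 4), r(unit, 4)) ≐ W.
Delete trivial equation unit ≐ unit.
Bind W := r(r(unit, 4), r(unit, 4)); no other remaining equation mentions W. Substituting into the earlier bindings gives Y2 := app(P, f(r(r(unit, 4), r(unit, 4)), r(r(unit, 4), r(unit, 4)))), V := app(n, r(r(unit, 4), r(unit, 4))).
Delete trivial equation app(n, one) ≐ app(n, one).
Decompose app/2: app(one, P) ≐ P,  app(4, c) ≐ app(4, c).
Occurs check fails: P occurs in app(one, P); the equation P ≐ app(one, P) has no finite solution.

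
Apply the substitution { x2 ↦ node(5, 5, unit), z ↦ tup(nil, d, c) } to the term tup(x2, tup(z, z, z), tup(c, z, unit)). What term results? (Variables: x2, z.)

tup(node(5, 5, unit), tup(tup(nil, d, c), tup(nil, d, c), tup(nil, d, c)), tup(c, tup(nil, d, c), unit))

Replace each occurrence of x2 with node(5, 5, unit).
Replace each occurrence of z with tup(nil, d, c).
Result: tup(node(5, 5, unit), tup(tup(nil, d, c), tup(nil, d, c), tup(nil, d, c)), tup(c, tup(nil, d, c), unit)).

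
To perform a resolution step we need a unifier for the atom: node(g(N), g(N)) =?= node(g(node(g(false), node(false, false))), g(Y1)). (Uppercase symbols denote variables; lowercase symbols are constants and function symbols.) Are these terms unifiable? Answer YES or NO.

YES

Decompose node/2: g(N) =?= g(node(g(false), node(false, false))),  g(N) =?= g(Y1).
Decompose g/1: N =?= node(g(false), node(false, false)).
Bind N := node(g(false), node(false, false)); substituting into the remaining equation gives: g(node(g(false), node(false, false))) =?= g(Y1).
Decompose g/1: node(g(false), node(false, false)) =?= Y1.
Bind Y1 := node(g(false), node(false, false)).
No equations remain and no clash or occurs-check failure arose, so a unifier exists.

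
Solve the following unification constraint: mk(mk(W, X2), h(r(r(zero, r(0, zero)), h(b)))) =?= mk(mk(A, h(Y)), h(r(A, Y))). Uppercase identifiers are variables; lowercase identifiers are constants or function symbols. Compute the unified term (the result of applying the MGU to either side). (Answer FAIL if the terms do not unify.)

mk(mk(r(zero, r(0, zero)), h(h(b))), h(r(r(zero, r(0, zero)), h(b))))

Decompose mk/2: mk(W, X2) =?= mk(A, h(Y)),  h(r(r(zero, r(0, zero)), h(b))) =?= h(r(A, Y)).
Decompose mk/2: W =?= A,  X2 =?= h(Y).
Bind W := A; no other remaining equation mentions W.
Bind X2 := h(Y); no other remaining equation mentions X2.
Decompose h/1: r(r(zero, r(0, zero)), h(b)) =?= r(A, Y).
Decompose r/2: r(zero, r(0, zero)) =?= A,  h(b) =?= Y.
Bind A := r(zero, r(0, zero)); no other remaining equation mentions A. Substituting into the earlier binding gives W := r(zero, r(0, zero)).
Bind Y := h(b). Substituting into the earlier binding gives X2 := h(h(b)).
Applying the MGU to either side gives mk(mk(r(zero, r(0, zero)), h(h(b))), h(r(r(zero, r(0, zero)), h(b)))).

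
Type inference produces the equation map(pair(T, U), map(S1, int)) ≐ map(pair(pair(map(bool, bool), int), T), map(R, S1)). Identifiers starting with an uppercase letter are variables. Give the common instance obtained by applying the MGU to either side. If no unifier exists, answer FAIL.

Decompose map/2: pair(T, U) ≐ pair(pair(map(bool, bool), int), T),  map(S1, int) ≐ map(R, S1).
Decompose pair/2: T ≐ pair(map(bool, bool), int),  U ≐ T.
Bind T := pair(map(bool, bool), int); substituting into the one remaining equation that mentions T gives: U ≐ pair(map(bool, bool), int).
Bind U := pair(map(bool, bool), int); no other remaining equation mentions U.
Decompose map/2: S1 ≐ R,  int ≐ S1.
Bind S1 := R; substituting into the remaining equation gives: int ≐ R.
Bind R := int. Substituting into the earlier binding gives S1 := int.
Applying the MGU to either side gives map(pair(pair(map(bool, bool), int), pair(map(bool, bool), int)), map(int, int)).

map(pair(pair(map(bool, bool), int), pair(map(bool, bool), int)), map(int, int))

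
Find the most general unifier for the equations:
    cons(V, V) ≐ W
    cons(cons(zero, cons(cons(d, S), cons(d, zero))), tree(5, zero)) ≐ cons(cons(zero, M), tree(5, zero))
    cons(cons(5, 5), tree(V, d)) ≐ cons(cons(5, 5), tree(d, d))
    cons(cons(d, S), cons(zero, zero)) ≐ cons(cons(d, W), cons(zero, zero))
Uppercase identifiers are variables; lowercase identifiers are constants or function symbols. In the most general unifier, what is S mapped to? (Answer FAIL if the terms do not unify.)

cons(d, d)

Bind W := cons(V, V); substituting into the one remaining equation that mentions W gives: cons(cons(d, S), cons(zero, zero)) ≐ cons(cons(d, cons(V, V)), cons(zero, zero)).
Decompose cons/2: cons(zero, cons(cons(d, S), cons(d, zero))) ≐ cons(zero, M),  tree(5, zero) ≐ tree(5, zero).
Decompose cons/2: zero ≐ zero,  cons(cons(d, S), cons(d, zero)) ≐ M.
Delete trivial equation zero ≐ zero.
Bind M := cons(cons(d, S), cons(d, zero)); no other remaining equation mentions M.
Delete trivial equation tree(5, zero) ≐ tree(5, zero).
Decompose cons/2: cons(5, 5) ≐ cons(5, 5),  tree(V, d) ≐ tree(d, d).
Delete trivial equation cons(5, 5) ≐ cons(5, 5).
Decompose tree/2: V ≐ d,  d ≐ d.
Bind V := d; substituting into the one remaining equation that mentions V gives: cons(cons(d, S), cons(zero, zero)) ≐ cons(cons(d, cons(d, d)), cons(zero, zero)). Substituting into the earlier binding gives W := cons(d, d).
Delete trivial equation d ≐ d.
Decompose cons/2: cons(d, S) ≐ cons(d, cons(d, d)),  cons(zero, zero) ≐ cons(zero, zero).
Decompose cons/2: d ≐ d,  S ≐ cons(d, d).
Delete trivial equation d ≐ d.
Bind S := cons(d, d); no other remaining equation mentions S. Substituting into the earlier binding gives M := cons(cons(d, cons(d, d)), cons(d, zero)).
Delete trivial equation cons(zero, zero) ≐ cons(zero, zero).
MGU = { W := cons(d, d), M := cons(cons(d, cons(d, d)), cons(d, zero)), V := d, S := cons(d, d) }, so S := cons(d, d).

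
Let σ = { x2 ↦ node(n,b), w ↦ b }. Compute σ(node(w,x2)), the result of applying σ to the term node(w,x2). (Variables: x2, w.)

Replace each occurrence of x2 with node(n,b).
Replace each occurrence of w with b.
Result: node(b,node(n,b)).

node(b,node(n,b))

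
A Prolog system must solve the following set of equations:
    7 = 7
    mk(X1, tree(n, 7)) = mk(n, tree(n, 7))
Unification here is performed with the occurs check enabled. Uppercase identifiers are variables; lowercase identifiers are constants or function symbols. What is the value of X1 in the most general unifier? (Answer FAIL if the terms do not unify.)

n

Delete trivial equation 7 = 7.
Decompose mk/2: X1 = n,  tree(n, 7) = tree(n, 7).
Bind X1 := n; no other remaining equation mentions X1.
Delete trivial equation tree(n, 7) = tree(n, 7).
MGU = { X1 ↦ n }, so X1 ↦ n.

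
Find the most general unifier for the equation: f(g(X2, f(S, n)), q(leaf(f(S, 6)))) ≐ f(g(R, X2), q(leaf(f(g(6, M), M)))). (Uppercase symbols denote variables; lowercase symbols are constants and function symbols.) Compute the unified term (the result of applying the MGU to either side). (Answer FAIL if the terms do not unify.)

Decompose f/2: g(X2, f(S, n)) ≐ g(R, X2),  q(leaf(f(S, 6))) ≐ q(leaf(f(g(6, M), M))).
Decompose g/2: X2 ≐ R,  f(S, n) ≐ X2.
Bind X2 := R; substituting into the one remaining equation that mentions X2 gives: f(S, n) ≐ R.
Bind R := f(S, n); no other remaining equation mentions R. Substituting into the earlier binding gives X2 := f(S, n).
Decompose q/1: leaf(f(S, 6)) ≐ leaf(f(g(6, M), M)).
Decompose leaf/1: f(S, 6) ≐ f(g(6, M), M).
Decompose f/2: S ≐ g(6, M),  6 ≐ M.
Bind S := g(6, M); no other remaining equation mentions S. Substituting into the earlier bindings gives X2 := f(g(6, M), n), R := f(g(6, M), n).
Bind M := 6. Substituting into the earlier bindings gives X2 := f(g(6, 6), n), R := f(g(6, 6), n), S := g(6, 6).
Applying the MGU to either side gives f(g(f(g(6, 6), n), f(g(6, 6), n)), q(leaf(f(g(6, 6), 6)))).

f(g(f(g(6, 6), n), f(g(6, 6), n)), q(leaf(f(g(6, 6), 6))))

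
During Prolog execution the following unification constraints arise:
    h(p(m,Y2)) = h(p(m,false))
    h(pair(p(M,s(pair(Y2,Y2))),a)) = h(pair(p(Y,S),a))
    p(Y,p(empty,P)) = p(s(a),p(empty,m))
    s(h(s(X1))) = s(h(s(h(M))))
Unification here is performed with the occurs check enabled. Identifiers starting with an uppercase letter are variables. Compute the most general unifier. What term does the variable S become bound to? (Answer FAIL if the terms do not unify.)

Decompose h/1: p(m,Y2) = p(m,false).
Decompose p/2: m = m,  Y2 = false.
Delete trivial equation m = m.
Bind Y2 := false; substituting into the one remaining equation that mentions Y2 gives: h(pair(p(M,s(pair(false,false))),a)) = h(pair(p(Y,S),a)).
Decompose h/1: pair(p(M,s(pair(false,false))),a) = pair(p(Y,S),a).
Decompose pair/2: p(M,s(pair(false,false))) = p(Y,S),  a = a.
Decompose p/2: M = Y,  s(pair(false,false)) = S.
Bind M := Y; substituting into the one remaining equation that mentions M gives: s(h(s(X1))) = s(h(s(h(Y)))).
Bind S := s(pair(false,false)); no other remaining equation mentions S.
Delete trivial equation a = a.
Decompose p/2: Y = s(a),  p(empty,P) = p(empty,m).
Bind Y := s(a); substituting into the one remaining equation that mentions Y gives: s(h(s(X1))) = s(h(s(h(s(a))))). Substituting into the earlier binding gives M := s(a).
Decompose p/2: empty = empty,  P = m.
Delete trivial equation empty = empty.
Bind P := m; no other remaining equation mentions P.
Decompose s/1: h(s(X1)) = h(s(h(s(a)))).
Decompose h/1: s(X1) = s(h(s(a))).
Decompose s/1: X1 = h(s(a)).
Bind X1 := h(s(a)).
MGU = { Y2 -> false, M -> s(a), S -> s(pair(false,false)), Y -> s(a), P -> m, X1 -> h(s(a)) }, so S -> s(pair(false,false)).

s(pair(false,false))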